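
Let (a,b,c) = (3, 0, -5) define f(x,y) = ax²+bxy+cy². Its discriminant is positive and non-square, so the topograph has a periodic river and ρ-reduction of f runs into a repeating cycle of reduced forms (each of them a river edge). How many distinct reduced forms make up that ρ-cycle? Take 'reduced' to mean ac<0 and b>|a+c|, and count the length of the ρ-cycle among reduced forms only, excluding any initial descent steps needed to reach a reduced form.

D = 60, ⌊√D⌋ = 7
descent: ρ → (-5,0,3)
descent: ρ → (3,6,-2)  [lands on river]
river: ρ → (-2,6,3)
ρ-cycle length = 2 (tail of 2 descent steps not counted)

2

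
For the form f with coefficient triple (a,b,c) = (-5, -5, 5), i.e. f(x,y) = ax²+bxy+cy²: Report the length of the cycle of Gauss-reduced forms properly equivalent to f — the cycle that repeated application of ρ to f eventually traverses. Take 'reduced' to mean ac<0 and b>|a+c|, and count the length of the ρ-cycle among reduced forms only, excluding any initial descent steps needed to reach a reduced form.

D = 125, ⌊√D⌋ = 11
descent: ρ → (5,5,-5)  [lands on river]
river: ρ → (-5,5,5)
ρ-cycle length = 2 (tail of 1 descent step not counted)

2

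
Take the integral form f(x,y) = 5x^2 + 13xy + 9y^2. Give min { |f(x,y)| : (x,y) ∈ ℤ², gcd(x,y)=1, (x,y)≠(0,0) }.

translate: b→3 (≡13 mod 10), so (5,13,9)→(5,3,1)
flip: (5,3,1)→(1,-3,5)
translate: b→1 (≡-3 mod 2), so (1,-3,5)→(1,1,3)
reduced (well bottom): (1,1,3) with a≤c, −a<b≤a
well minimum = a = 1

1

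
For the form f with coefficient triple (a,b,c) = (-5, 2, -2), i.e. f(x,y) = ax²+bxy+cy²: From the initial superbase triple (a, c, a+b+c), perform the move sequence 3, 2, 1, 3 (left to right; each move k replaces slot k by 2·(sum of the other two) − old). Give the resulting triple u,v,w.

start (-5,-2,-5) = (f(1,0),f(0,1),f(1,1))
replace slot 3: 2·((-5)+(-2)) − (-5) = -9 → (-5,-2,-9)
replace slot 2: 2·((-5)+(-9)) − (-2) = -26 → (-5,-26,-9)
replace slot 1: 2·((-26)+(-9)) − (-5) = -65 → (-65,-26,-9)
replace slot 3: 2·((-65)+(-26)) − (-9) = -173 → (-65,-26,-173)

-65,-26,-173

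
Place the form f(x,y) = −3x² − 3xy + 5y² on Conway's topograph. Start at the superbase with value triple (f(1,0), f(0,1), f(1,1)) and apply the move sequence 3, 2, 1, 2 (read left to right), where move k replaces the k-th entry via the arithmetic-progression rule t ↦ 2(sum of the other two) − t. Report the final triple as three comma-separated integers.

start (-3,5,-1) = (f(1,0),f(0,1),f(1,1))
replace slot 3: 2·((-3)+5) − (-1) = 5 → (-3,5,5)
replace slot 2: 2·((-3)+5) − 5 = -1 → (-3,-1,5)
replace slot 1: 2·((-1)+5) − (-3) = 11 → (11,-1,5)
replace slot 2: 2·(11+5) − (-1) = 33 → (11,33,5)

11,33,5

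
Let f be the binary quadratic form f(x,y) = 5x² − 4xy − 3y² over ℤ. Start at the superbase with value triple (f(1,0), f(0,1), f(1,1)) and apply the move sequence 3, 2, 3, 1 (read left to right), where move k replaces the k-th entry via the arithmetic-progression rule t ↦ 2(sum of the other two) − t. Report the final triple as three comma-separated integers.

start (5,-3,-2) = (f(1,0),f(0,1),f(1,1))
replace slot 3: 2·(5+(-3)) − (-2) = 6 → (5,-3,6)
replace slot 2: 2·(5+6) − (-3) = 25 → (5,25,6)
replace slot 3: 2·(5+25) − 6 = 54 → (5,25,54)
replace slot 1: 2·(25+54) − 5 = 153 → (153,25,54)

153,25,54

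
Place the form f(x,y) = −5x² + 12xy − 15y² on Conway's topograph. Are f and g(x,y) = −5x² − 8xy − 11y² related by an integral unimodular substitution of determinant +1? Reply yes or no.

D₁ = -156, D₂ = -156
f is negative-definite; reduce −f:
−f: translate: b→-2 (≡-12 mod 10), so (5,-12,15)→(5,-2,8)
−f: reduced (well bottom): (5,-2,8) with a≤c, −a<b≤a
flip sign back: reduced form of f is (-5,2,-8)
g is negative-definite; reduce −g:
−g: translate: b→-2 (≡8 mod 10), so (5,8,11)→(5,-2,8)
−g: reduced (well bottom): (5,-2,8) with a≤c, −a<b≤a
flip sign back: reduced form of g is (-5,2,-8)
reduced forms (-5, 2, -8) vs (-5, 2, -8) ⇒ equivalent

yes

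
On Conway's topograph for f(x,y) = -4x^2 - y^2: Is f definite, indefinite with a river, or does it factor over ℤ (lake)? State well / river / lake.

D = b²−4ac = 0² − 4·(-4)·(-1) = -16
D < 0 ⇒ definite ⇒ every region one sign ⇒ single well

well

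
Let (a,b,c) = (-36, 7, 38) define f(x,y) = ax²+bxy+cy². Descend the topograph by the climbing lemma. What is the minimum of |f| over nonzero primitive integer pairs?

river: ρ → (38,69,-5)
river: ρ → (-5,71,24)
river: ρ → (24,73,-2)
river: ρ → (-2,71,60)
river: ρ → (60,49,-13)
river: ρ → (-13,55,48)
river: ρ → (48,41,-20)
river: ρ → (-20,39,50)
river: ρ → (50,61,-9)
river: ρ → (-9,65,36)
river: ρ → (36,7,-38)
river: ρ → (-38,69,5)
river: ρ → (5,71,-24)
river: ρ → (-24,73,2)
river: ρ → (2,71,-60)
river: ρ → (-60,49,13)
river: ρ → (13,55,-48)
river: ρ → (-48,41,20)
river: ρ → (20,39,-50)
river: ρ → (-50,61,9)
river: ρ → (9,65,-36)
river: ρ → (-36,7,38)
closes: descent 0, river 22
min |a| on river = 2

2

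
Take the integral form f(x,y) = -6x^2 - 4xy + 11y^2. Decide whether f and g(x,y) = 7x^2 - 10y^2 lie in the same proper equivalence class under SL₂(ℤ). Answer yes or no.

D₁ = 280, D₂ = 280
river cycle of f (length 6): (-6, 8, 9), (9, 10, -5), (-5, 10, 9), (9, 8, -6), (-6, 16, 1), (1, 16, -6)
river cycle of g (length 4): (7, 14, -3), (-3, 16, 2), (2, 16, -3), (-3, 14, 7)
cycles differ ⇒ inequivalent

no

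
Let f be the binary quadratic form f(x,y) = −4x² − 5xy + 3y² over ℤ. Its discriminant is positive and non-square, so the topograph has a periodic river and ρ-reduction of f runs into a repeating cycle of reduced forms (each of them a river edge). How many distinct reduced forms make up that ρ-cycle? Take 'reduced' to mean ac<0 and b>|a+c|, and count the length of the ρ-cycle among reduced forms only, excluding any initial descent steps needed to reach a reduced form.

D = 73, ⌊√D⌋ = 8
descent: ρ → (3,5,-4)  [lands on river]
river: ρ → (-4,3,4)
river: ρ → (4,5,-3)
river: ρ → (-3,7,2)
river: ρ → (2,5,-6)
river: ρ → (-6,7,1)
river: ρ → (1,7,-6)
river: ρ → (-6,5,2)
river: ρ → (2,7,-3)
river: ρ → (-3,5,4)
river: ρ → (4,3,-4)
river: ρ → (-4,5,3)
river: ρ → (3,7,-2)
river: ρ → (-2,5,6)
river: ρ → (6,7,-1)
river: ρ → (-1,7,6)
river: ρ → (6,5,-2)
river: ρ → (-2,7,3)
ρ-cycle length = 18 (tail of 1 descent step not counted)

18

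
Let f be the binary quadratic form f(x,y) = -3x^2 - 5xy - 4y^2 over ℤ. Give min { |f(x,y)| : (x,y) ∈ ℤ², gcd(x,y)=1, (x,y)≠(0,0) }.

translate: b→-1 (≡5 mod 6), so (3,5,4)→(3,-1,2)
flip: (3,-1,2)→(2,1,3)
reduced (well bottom): (2,1,3) with a≤c, −a<b≤a
well minimum |f| = |-2| = 2 (negative-definite)

2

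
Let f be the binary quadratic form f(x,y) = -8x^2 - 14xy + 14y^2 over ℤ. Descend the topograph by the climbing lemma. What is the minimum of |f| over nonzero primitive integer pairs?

descent: ρ → (14,14,-8)  [lands on river]
river: ρ → (-8,18,10)
river: ρ → (10,22,-4)
river: ρ → (-4,18,20)
river: ρ → (20,22,-2)
river: ρ → (-2,22,20)
river: ρ → (20,18,-4)
river: ρ → (-4,22,10)
river: ρ → (10,18,-8)
river: ρ → (-8,14,14)
closes: descent 1, river 10
min |a| on river = 2

2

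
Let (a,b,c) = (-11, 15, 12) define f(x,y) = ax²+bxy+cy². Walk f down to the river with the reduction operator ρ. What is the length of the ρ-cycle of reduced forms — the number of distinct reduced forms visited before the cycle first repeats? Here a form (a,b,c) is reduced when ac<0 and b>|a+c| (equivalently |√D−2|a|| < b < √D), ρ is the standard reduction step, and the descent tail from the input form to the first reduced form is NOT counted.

D = 753, ⌊√D⌋ = 27
river: ρ → (12,9,-14)
river: ρ → (-14,19,7)
river: ρ → (7,23,-8)
river: ρ → (-8,25,4)
river: ρ → (4,23,-14)
river: ρ → (-14,5,13)
river: ρ → (13,21,-6)
river: ρ → (-6,27,1)
river: ρ → (1,27,-6)
river: ρ → (-6,21,13)
river: ρ → (13,5,-14)
river: ρ → (-14,23,4)
river: ρ → (4,25,-8)
river: ρ → (-8,23,7)
river: ρ → (7,19,-14)
river: ρ → (-14,9,12)
river: ρ → (12,15,-11)
river: ρ → (-11,7,16)
river: ρ → (16,25,-2)
river: ρ → (-2,27,3)
river: ρ → (3,27,-2)
river: ρ → (-2,25,16)
river: ρ → (16,7,-11)
river: ρ → (-11,15,12)
ρ-cycle length = 24 (tail of 0 descent steps not counted)

24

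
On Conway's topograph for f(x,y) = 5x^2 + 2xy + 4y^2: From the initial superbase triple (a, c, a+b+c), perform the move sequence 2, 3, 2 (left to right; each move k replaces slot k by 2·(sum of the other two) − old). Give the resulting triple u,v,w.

start (5,4,11) = (f(1,0),f(0,1),f(1,1))
replace slot 2: 2·(5+11) − 4 = 28 → (5,28,11)
replace slot 3: 2·(5+28) − 11 = 55 → (5,28,55)
replace slot 2: 2·(5+55) − 28 = 92 → (5,92,55)

5,92,55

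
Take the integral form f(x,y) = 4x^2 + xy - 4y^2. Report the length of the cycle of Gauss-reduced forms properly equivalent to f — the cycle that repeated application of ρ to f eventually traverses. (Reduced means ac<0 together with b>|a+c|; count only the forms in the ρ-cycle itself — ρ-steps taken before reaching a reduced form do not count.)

D = 65, ⌊√D⌋ = 8
river: ρ → (-4,7,1)
river: ρ → (1,7,-4)
river: ρ → (-4,1,4)
river: ρ → (4,7,-1)
river: ρ → (-1,7,4)
river: ρ → (4,1,-4)
ρ-cycle length = 6 (tail of 0 descent steps not counted)

6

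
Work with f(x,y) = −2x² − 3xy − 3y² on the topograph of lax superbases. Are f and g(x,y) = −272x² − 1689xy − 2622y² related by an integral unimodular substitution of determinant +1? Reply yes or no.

D₁ = -15, D₂ = -15
f is negative-definite; reduce −f:
−f: translate: b→-1 (≡3 mod 4), so (2,3,3)→(2,-1,2)
−f: flip: (2,-1,2)→(2,1,2)
−f: reduced (well bottom): (2,1,2) with a≤c, −a<b≤a
flip sign back: reduced form of f is (-2,-1,-2)
g is negative-definite; reduce −g:
−g: translate: b→57 (≡1689 mod 544), so (272,1689,2622)→(272,57,3)
−g: flip: (272,57,3)→(3,-57,272)
−g: translate: b→3 (≡-57 mod 6), so (3,-57,272)→(3,3,2)
−g: flip: (3,3,2)→(2,-3,3)
−g: translate: b→1 (≡-3 mod 4), so (2,-3,3)→(2,1,2)
−g: reduced (well bottom): (2,1,2) with a≤c, −a<b≤a
flip sign back: reduced form of g is (-2,-1,-2)
reduced forms (-2, -1, -2) vs (-2, -1, -2) ⇒ equivalent

yes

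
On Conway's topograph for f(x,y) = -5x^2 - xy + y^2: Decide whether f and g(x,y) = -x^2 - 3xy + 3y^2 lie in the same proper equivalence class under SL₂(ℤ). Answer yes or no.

D₁ = 21, D₂ = 21
river cycle of f (length 2): (1, 3, -3), (-3, 3, 1)
river cycle of g (length 2): (3, 3, -1), (-1, 3, 3)
cycles differ ⇒ inequivalent

no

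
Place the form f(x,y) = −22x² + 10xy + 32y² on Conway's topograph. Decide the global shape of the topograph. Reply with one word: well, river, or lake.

D = b²−4ac = 10² − 4·(-22)·32 = 2916
D = 54² is a perfect square ⇒ form factors over ℤ ⇒ lakes

lake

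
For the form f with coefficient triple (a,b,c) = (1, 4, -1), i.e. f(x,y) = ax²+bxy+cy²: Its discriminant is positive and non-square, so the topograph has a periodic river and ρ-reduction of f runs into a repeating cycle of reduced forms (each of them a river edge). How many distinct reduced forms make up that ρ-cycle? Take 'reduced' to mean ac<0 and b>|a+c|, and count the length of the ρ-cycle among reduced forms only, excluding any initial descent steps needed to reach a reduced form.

D = 20, ⌊√D⌋ = 4
river: ρ → (-1,4,1)
river: ρ → (1,4,-1)
ρ-cycle length = 2 (tail of 0 descent steps not counted)

2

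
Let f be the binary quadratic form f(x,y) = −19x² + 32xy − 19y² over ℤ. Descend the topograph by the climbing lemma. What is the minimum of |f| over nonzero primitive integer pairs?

translate: b→6 (≡-32 mod 38), so (19,-32,19)→(19,6,6)
flip: (19,6,6)→(6,-6,19)
translate: b→6 (≡-6 mod 12), so (6,-6,19)→(6,6,19)
reduced (well bottom): (6,6,19) with a≤c, −a<b≤a
well minimum |f| = |-6| = 6 (negative-definite)

6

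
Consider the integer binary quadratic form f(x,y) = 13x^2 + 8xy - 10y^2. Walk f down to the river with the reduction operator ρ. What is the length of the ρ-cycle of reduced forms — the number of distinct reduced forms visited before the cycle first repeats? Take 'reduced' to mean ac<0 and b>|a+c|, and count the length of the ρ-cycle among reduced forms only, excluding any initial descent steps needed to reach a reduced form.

D = 584, ⌊√D⌋ = 24
river: ρ → (-10,12,11)
river: ρ → (11,10,-11)
river: ρ → (-11,12,10)
river: ρ → (10,8,-13)
river: ρ → (-13,18,5)
river: ρ → (5,22,-5)
river: ρ → (-5,18,13)
river: ρ → (13,8,-10)
ρ-cycle length = 8 (tail of 0 descent steps not counted)

8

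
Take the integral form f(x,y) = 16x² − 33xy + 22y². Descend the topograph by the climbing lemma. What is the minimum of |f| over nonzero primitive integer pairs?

translate: b→-1 (≡-33 mod 32), so (16,-33,22)→(16,-1,5)
flip: (16,-1,5)→(5,1,16)
reduced (well bottom): (5,1,16) with a≤c, −a<b≤a
well minimum = a = 5

5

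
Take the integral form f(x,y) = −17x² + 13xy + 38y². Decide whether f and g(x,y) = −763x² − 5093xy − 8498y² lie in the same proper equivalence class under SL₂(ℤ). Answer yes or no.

D₁ = 2753, D₂ = 2753
river cycle of f (length 90): (-17, 47, 8), (8, 49, -11), (-11, 39, 28), (28, 17, -22), (-22, 27, 23), (23, 19, -26), (-26, 33, 16), (16, 31, -28), (-28, 25, 19), (19, 51, -2), … (80 more)
river cycle of g (length 90): (8, 49, -11), (-11, 39, 28), (28, 17, -22), (-22, 27, 23), (23, 19, -26), (-26, 33, 16), (16, 31, -28), (-28, 25, 19), (19, 51, -2), (-2, 49, 44), … (80 more)
cycles coincide ⇒ equivalent

yes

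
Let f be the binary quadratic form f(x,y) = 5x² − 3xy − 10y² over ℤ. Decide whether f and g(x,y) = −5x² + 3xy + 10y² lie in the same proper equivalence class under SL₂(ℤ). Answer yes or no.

D₁ = 209, D₂ = 209
river cycle of f (length 12): (5, 7, -8), (-8, 9, 4), (4, 7, -10), (-10, 13, 1), (1, 13, -10), (-10, 7, 4), (4, 9, -8), (-8, 7, 5), (5, 13, -2), (-2, 11, 11), … (2 more)
river cycle of g (length 12): (-5, 13, 2), (2, 11, -11), (-11, 11, 2), (2, 13, -5), (-5, 7, 8), (8, 9, -4), (-4, 7, 10), (10, 13, -1), (-1, 13, 10), (10, 7, -4), … (2 more)
cycles differ ⇒ inequivalent

no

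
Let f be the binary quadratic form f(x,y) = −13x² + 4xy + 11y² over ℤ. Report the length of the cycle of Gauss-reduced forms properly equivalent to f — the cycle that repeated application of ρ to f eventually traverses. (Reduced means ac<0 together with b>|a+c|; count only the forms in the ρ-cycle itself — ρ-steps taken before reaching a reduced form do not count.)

D = 588, ⌊√D⌋ = 24
river: ρ → (11,18,-6)
river: ρ → (-6,18,11)
river: ρ → (11,4,-13)
river: ρ → (-13,22,2)
river: ρ → (2,22,-13)
river: ρ → (-13,4,11)
ρ-cycle length = 6 (tail of 0 descent steps not counted)

6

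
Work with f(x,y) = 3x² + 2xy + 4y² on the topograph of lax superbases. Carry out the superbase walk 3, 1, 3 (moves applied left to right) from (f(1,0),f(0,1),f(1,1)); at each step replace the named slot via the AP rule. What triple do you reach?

start (3,4,9) = (f(1,0),f(0,1),f(1,1))
replace slot 3: 2·(3+4) − 9 = 5 → (3,4,5)
replace slot 1: 2·(4+5) − 3 = 15 → (15,4,5)
replace slot 3: 2·(15+4) − 5 = 33 → (15,4,33)

15,4,33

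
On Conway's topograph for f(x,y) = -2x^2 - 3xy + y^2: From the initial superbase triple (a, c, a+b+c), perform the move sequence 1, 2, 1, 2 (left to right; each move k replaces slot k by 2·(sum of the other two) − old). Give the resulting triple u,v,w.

start (-2,1,-4) = (f(1,0),f(0,1),f(1,1))
replace slot 1: 2·(1+(-4)) − (-2) = -4 → (-4,1,-4)
replace slot 2: 2·((-4)+(-4)) − 1 = -17 → (-4,-17,-4)
replace slot 1: 2·((-17)+(-4)) − (-4) = -38 → (-38,-17,-4)
replace slot 2: 2·((-38)+(-4)) − (-17) = -67 → (-38,-67,-4)

-38,-67,-4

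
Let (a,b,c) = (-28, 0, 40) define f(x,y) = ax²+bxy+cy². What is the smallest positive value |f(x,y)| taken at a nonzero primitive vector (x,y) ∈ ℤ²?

descent: ρ → (40,0,-28)
descent: ρ → (-28,56,12)  [lands on river]
river: ρ → (12,64,-8)
river: ρ → (-8,64,12)
river: ρ → (12,56,-28)
closes: descent 2, river 4
min |a| on river = 8

8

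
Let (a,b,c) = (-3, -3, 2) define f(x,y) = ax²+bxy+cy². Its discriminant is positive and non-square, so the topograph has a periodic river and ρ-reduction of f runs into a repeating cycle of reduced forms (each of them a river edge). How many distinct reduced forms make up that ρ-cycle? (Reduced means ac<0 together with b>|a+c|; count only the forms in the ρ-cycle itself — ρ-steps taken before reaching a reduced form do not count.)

D = 33, ⌊√D⌋ = 5
descent: ρ → (2,3,-3)  [lands on river]
river: ρ → (-3,3,2)
river: ρ → (2,5,-1)
river: ρ → (-1,5,2)
ρ-cycle length = 4 (tail of 1 descent step not counted)

4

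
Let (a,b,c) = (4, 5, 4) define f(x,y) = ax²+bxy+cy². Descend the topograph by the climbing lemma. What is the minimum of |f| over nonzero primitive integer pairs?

translate: b→-3 (≡5 mod 8), so (4,5,4)→(4,-3,3)
flip: (4,-3,3)→(3,3,4)
reduced (well bottom): (3,3,4) with a≤c, −a<b≤a
well minimum = a = 3

3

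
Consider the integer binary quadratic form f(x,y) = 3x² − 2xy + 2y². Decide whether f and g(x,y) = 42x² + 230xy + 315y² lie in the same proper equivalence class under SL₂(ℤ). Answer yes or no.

D₁ = -20, D₂ = -20
f: flip: (3,-2,2)→(2,2,3)
f: reduced (well bottom): (2,2,3) with a≤c, −a<b≤a
g: translate: b→-22 (≡230 mod 84), so (42,230,315)→(42,-22,3)
g: flip: (42,-22,3)→(3,22,42)
g: translate: b→-2 (≡22 mod 6), so (3,22,42)→(3,-2,2)
g: flip: (3,-2,2)→(2,2,3)
g: reduced (well bottom): (2,2,3) with a≤c, −a<b≤a
reduced forms (2, 2, 3) vs (2, 2, 3) ⇒ equivalent

yes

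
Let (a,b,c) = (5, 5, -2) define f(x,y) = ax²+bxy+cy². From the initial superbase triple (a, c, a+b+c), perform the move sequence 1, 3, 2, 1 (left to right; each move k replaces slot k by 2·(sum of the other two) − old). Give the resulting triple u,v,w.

start (5,-2,8) = (f(1,0),f(0,1),f(1,1))
replace slot 1: 2·((-2)+8) − 5 = 7 → (7,-2,8)
replace slot 3: 2·(7+(-2)) − 8 = 2 → (7,-2,2)
replace slot 2: 2·(7+2) − (-2) = 20 → (7,20,2)
replace slot 1: 2·(20+2) − 7 = 37 → (37,20,2)

37,20,2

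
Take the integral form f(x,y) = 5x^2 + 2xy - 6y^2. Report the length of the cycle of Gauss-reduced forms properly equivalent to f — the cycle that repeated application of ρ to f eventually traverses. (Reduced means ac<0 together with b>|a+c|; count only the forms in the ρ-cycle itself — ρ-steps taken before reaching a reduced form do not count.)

D = 124, ⌊√D⌋ = 11
river: ρ → (-6,10,1)
river: ρ → (1,10,-6)
river: ρ → (-6,2,5)
river: ρ → (5,8,-3)
river: ρ → (-3,10,2)
river: ρ → (2,10,-3)
river: ρ → (-3,8,5)
river: ρ → (5,2,-6)
ρ-cycle length = 8 (tail of 0 descent steps not counted)

8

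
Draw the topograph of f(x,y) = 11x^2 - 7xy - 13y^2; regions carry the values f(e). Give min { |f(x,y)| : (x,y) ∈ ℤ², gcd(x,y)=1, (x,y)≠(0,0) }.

descent: ρ → (-13,7,11)  [lands on river]
river: ρ → (11,15,-9)
river: ρ → (-9,21,5)
river: ρ → (5,19,-13)
closes: descent 1, river 4
min |a| on river = 5

5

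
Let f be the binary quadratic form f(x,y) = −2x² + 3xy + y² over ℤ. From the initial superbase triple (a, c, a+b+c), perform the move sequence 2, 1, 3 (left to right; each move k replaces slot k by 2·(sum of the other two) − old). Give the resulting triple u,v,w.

start (-2,1,2) = (f(1,0),f(0,1),f(1,1))
replace slot 2: 2·((-2)+2) − 1 = -1 → (-2,-1,2)
replace slot 1: 2·((-1)+2) − (-2) = 4 → (4,-1,2)
replace slot 3: 2·(4+(-1)) − 2 = 4 → (4,-1,4)

4,-1,4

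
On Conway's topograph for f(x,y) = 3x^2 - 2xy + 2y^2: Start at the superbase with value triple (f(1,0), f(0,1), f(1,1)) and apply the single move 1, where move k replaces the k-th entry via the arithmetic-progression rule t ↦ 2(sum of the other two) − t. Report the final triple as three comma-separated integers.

start (3,2,3) = (f(1,0),f(0,1),f(1,1))
replace slot 1: 2·(2+3) − 3 = 7 → (7,2,3)

7,2,3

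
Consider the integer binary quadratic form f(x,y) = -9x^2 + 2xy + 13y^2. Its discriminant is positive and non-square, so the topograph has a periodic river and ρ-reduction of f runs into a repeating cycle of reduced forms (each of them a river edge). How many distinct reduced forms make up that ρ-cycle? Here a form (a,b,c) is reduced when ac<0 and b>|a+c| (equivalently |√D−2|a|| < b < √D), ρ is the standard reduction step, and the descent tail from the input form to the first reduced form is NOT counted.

D = 472, ⌊√D⌋ = 21
descent: ρ → (13,-2,-9)
descent: ρ → (-9,20,2)  [lands on river]
river: ρ → (2,20,-9)
river: ρ → (-9,16,6)
river: ρ → (6,20,-3)
river: ρ → (-3,16,18)
river: ρ → (18,20,-1)
river: ρ → (-1,20,18)
river: ρ → (18,16,-3)
river: ρ → (-3,20,6)
river: ρ → (6,16,-9)
ρ-cycle length = 10 (tail of 2 descent steps not counted)

10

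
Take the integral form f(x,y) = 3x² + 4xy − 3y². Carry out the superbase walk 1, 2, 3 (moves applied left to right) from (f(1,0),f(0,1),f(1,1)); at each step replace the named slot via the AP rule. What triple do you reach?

start (3,-3,4) = (f(1,0),f(0,1),f(1,1))
replace slot 1: 2·((-3)+4) − 3 = -1 → (-1,-3,4)
replace slot 2: 2·((-1)+4) − (-3) = 9 → (-1,9,4)
replace slot 3: 2·((-1)+9) − 4 = 12 → (-1,9,12)

-1,9,12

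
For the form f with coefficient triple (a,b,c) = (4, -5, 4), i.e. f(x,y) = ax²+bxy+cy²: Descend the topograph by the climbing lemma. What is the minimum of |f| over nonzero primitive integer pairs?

translate: b→3 (≡-5 mod 8), so (4,-5,4)→(4,3,3)
flip: (4,3,3)→(3,-3,4)
translate: b→3 (≡-3 mod 6), so (3,-3,4)→(3,3,4)
reduced (well bottom): (3,3,4) with a≤c, −a<b≤a
well minimum = a = 3

3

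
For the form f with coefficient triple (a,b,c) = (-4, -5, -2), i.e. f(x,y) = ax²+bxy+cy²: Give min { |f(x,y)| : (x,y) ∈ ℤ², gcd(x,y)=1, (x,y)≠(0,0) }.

translate: b→-3 (≡5 mod 8), so (4,5,2)→(4,-3,1)
flip: (4,-3,1)→(1,3,4)
translate: b→1 (≡3 mod 2), so (1,3,4)→(1,1,2)
reduced (well bottom): (1,1,2) with a≤c, −a<b≤a
well minimum |f| = |-1| = 1 (negative-definite)

1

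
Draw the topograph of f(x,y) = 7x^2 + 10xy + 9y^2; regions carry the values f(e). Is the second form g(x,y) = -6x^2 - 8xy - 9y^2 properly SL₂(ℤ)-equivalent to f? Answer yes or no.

D₁ = -152, D₂ = -152
f: translate: b→-4 (≡10 mod 14), so (7,10,9)→(7,-4,6)
f: flip: (7,-4,6)→(6,4,7)
f: reduced (well bottom): (6,4,7) with a≤c, −a<b≤a
g is negative-definite; reduce −g:
−g: translate: b→-4 (≡8 mod 12), so (6,8,9)→(6,-4,7)
−g: reduced (well bottom): (6,-4,7) with a≤c, −a<b≤a
flip sign back: reduced form of g is (-6,4,-7)
reduced forms (6, 4, 7) vs (-6, 4, -7) ⇒ inequivalent

no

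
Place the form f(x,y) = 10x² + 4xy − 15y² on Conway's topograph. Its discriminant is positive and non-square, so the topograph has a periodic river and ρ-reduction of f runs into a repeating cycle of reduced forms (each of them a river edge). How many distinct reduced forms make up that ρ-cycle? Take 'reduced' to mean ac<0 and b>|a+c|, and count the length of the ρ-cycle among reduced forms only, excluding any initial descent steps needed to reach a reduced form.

D = 616, ⌊√D⌋ = 24
descent: ρ → (-15,-4,10)
descent: ρ → (10,24,-1)  [lands on river]
river: ρ → (-1,24,10)
river: ρ → (10,16,-9)
river: ρ → (-9,20,6)
river: ρ → (6,16,-15)
river: ρ → (-15,14,7)
river: ρ → (7,14,-15)
river: ρ → (-15,16,6)
river: ρ → (6,20,-9)
river: ρ → (-9,16,10)
ρ-cycle length = 10 (tail of 2 descent steps not counted)

10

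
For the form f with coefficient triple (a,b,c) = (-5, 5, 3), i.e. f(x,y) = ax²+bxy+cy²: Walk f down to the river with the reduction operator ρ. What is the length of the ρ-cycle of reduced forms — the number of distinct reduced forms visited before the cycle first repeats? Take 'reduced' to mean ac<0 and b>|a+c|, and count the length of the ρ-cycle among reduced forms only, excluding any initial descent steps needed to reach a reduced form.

D = 85, ⌊√D⌋ = 9
river: ρ → (3,7,-3)
river: ρ → (-3,5,5)
river: ρ → (5,5,-3)
river: ρ → (-3,7,3)
river: ρ → (3,5,-5)
river: ρ → (-5,5,3)
ρ-cycle length = 6 (tail of 0 descent steps not counted)

6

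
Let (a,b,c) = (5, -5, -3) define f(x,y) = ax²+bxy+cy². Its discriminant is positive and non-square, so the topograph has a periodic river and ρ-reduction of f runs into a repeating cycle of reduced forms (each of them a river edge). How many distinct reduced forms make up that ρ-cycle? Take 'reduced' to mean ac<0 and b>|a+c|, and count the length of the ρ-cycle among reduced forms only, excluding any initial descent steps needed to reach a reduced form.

D = 85, ⌊√D⌋ = 9
descent: ρ → (-3,5,5)  [lands on river]
river: ρ → (5,5,-3)
river: ρ → (-3,7,3)
river: ρ → (3,5,-5)
river: ρ → (-5,5,3)
river: ρ → (3,7,-3)
ρ-cycle length = 6 (tail of 1 descent step not counted)

6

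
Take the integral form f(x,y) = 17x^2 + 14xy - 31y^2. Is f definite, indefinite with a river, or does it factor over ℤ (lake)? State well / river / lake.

D = b²−4ac = 14² − 4·17·(-31) = 2304
D = 48² is a perfect square ⇒ form factors over ℤ ⇒ lakes

lake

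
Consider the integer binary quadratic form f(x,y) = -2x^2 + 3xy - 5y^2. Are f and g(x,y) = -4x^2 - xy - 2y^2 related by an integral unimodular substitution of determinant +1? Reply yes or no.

D₁ = -31, D₂ = -31
f is negative-definite; reduce −f:
−f: translate: b→1 (≡-3 mod 4), so (2,-3,5)→(2,1,4)
−f: reduced (well bottom): (2,1,4) with a≤c, −a<b≤a
flip sign back: reduced form of f is (-2,-1,-4)
g is negative-definite; reduce −g:
−g: flip: (4,1,2)→(2,-1,4)
−g: reduced (well bottom): (2,-1,4) with a≤c, −a<b≤a
flip sign back: reduced form of g is (-2,1,-4)
reduced forms (-2, -1, -4) vs (-2, 1, -4) ⇒ inequivalent

no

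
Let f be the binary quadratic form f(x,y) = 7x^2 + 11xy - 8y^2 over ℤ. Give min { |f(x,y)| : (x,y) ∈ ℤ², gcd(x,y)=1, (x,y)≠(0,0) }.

river: ρ → (-8,5,10)
river: ρ → (10,15,-3)
river: ρ → (-3,15,10)
river: ρ → (10,5,-8)
river: ρ → (-8,11,7)
river: ρ → (7,17,-2)
river: ρ → (-2,15,15)
river: ρ → (15,15,-2)
river: ρ → (-2,17,7)
river: ρ → (7,11,-8)
closes: descent 0, river 10
min |a| on river = 2

2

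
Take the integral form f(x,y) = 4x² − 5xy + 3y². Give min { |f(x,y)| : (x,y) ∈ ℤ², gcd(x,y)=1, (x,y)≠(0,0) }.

translate: b→3 (≡-5 mod 8), so (4,-5,3)→(4,3,2)
flip: (4,3,2)→(2,-3,4)
translate: b→1 (≡-3 mod 4), so (2,-3,4)→(2,1,3)
reduced (well bottom): (2,1,3) with a≤c, −a<b≤a
well minimum = a = 2

2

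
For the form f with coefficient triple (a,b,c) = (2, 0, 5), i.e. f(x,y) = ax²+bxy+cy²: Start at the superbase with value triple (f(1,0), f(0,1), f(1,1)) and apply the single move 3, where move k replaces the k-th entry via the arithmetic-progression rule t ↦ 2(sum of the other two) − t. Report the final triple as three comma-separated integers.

start (2,5,7) = (f(1,0),f(0,1),f(1,1))
replace slot 3: 2·(2+5) − 7 = 7 → (2,5,7)

2,5,7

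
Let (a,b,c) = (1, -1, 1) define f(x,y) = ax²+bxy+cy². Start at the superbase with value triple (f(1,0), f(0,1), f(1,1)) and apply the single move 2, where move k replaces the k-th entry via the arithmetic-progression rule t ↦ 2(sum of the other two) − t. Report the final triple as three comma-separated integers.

start (1,1,1) = (f(1,0),f(0,1),f(1,1))
replace slot 2: 2·(1+1) − 1 = 3 → (1,3,1)

1,3,1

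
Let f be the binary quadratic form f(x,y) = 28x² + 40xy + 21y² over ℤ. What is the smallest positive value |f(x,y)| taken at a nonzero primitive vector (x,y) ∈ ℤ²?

translate: b→-16 (≡40 mod 56), so (28,40,21)→(28,-16,9)
flip: (28,-16,9)→(9,16,28)
translate: b→-2 (≡16 mod 18), so (9,16,28)→(9,-2,21)
reduced (well bottom): (9,-2,21) with a≤c, −a<b≤a
well minimum = a = 9

9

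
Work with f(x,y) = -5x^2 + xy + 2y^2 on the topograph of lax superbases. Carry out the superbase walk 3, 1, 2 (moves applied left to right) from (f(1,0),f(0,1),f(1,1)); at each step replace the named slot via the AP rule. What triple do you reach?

start (-5,2,-2) = (f(1,0),f(0,1),f(1,1))
replace slot 3: 2·((-5)+2) − (-2) = -4 → (-5,2,-4)
replace slot 1: 2·(2+(-4)) − (-5) = 1 → (1,2,-4)
replace slot 2: 2·(1+(-4)) − 2 = -8 → (1,-8,-4)

1,-8,-4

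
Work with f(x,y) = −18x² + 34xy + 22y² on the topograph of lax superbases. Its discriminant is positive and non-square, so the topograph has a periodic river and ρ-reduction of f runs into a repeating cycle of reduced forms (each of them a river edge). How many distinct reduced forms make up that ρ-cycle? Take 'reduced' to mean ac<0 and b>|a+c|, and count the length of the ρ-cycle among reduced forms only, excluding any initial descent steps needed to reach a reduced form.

D = 2740, ⌊√D⌋ = 52
river: ρ → (22,10,-30)
river: ρ → (-30,50,2)
river: ρ → (2,50,-30)
river: ρ → (-30,10,22)
river: ρ → (22,34,-18)
river: ρ → (-18,38,18)
river: ρ → (18,34,-22)
river: ρ → (-22,10,30)
river: ρ → (30,50,-2)
river: ρ → (-2,50,30)
river: ρ → (30,10,-22)
river: ρ → (-22,34,18)
river: ρ → (18,38,-18)
river: ρ → (-18,34,22)
ρ-cycle length = 14 (tail of 0 descent steps not counted)

14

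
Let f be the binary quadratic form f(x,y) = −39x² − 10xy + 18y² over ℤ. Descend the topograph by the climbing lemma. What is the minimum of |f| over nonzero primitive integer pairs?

descent: ρ → (18,46,-11)  [lands on river]
river: ρ → (-11,42,26)
river: ρ → (26,10,-27)
river: ρ → (-27,44,9)
river: ρ → (9,46,-22)
river: ρ → (-22,42,13)
river: ρ → (13,36,-31)
river: ρ → (-31,26,18)
closes: descent 1, river 8
min |a| on river = 9

9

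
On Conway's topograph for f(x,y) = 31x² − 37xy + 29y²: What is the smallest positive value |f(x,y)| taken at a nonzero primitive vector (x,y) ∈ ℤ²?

translate: b→25 (≡-37 mod 62), so (31,-37,29)→(31,25,23)
flip: (31,25,23)→(23,-25,31)
translate: b→21 (≡-25 mod 46), so (23,-25,31)→(23,21,29)
reduced (well bottom): (23,21,29) with a≤c, −a<b≤a
well minimum = a = 23

23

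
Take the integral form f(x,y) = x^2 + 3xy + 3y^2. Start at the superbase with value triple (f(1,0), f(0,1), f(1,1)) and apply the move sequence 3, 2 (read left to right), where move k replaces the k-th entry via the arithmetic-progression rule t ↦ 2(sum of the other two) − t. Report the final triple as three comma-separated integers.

start (1,3,7) = (f(1,0),f(0,1),f(1,1))
replace slot 3: 2·(1+3) − 7 = 1 → (1,3,1)
replace slot 2: 2·(1+1) − 3 = 1 → (1,1,1)

1,1,1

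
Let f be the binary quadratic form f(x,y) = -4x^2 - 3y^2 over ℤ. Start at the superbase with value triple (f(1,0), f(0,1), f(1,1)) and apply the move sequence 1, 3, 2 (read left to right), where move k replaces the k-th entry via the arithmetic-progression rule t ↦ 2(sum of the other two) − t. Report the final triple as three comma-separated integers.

start (-4,-3,-7) = (f(1,0),f(0,1),f(1,1))
replace slot 1: 2·((-3)+(-7)) − (-4) = -16 → (-16,-3,-7)
replace slot 3: 2·((-16)+(-3)) − (-7) = -31 → (-16,-3,-31)
replace slot 2: 2·((-16)+(-31)) − (-3) = -91 → (-16,-91,-31)

-16,-91,-31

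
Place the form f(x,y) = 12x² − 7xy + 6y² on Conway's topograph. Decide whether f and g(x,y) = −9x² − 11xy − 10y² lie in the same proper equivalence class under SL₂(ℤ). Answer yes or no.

D₁ = -239, D₂ = -239
f: flip: (12,-7,6)→(6,7,12)
f: translate: b→-5 (≡7 mod 12), so (6,7,12)→(6,-5,11)
f: reduced (well bottom): (6,-5,11) with a≤c, −a<b≤a
g is negative-definite; reduce −g:
−g: translate: b→-7 (≡11 mod 18), so (9,11,10)→(9,-7,8)
−g: flip: (9,-7,8)→(8,7,9)
−g: reduced (well bottom): (8,7,9) with a≤c, −a<b≤a
flip sign back: reduced form of g is (-8,-7,-9)
reduced forms (6, -5, 11) vs (-8, -7, -9) ⇒ inequivalent

no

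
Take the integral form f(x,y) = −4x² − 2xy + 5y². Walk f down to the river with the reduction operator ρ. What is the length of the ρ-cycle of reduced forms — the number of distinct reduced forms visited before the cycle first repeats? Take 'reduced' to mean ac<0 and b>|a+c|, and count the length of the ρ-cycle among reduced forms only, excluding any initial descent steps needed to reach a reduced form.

D = 84, ⌊√D⌋ = 9
descent: ρ → (5,2,-4)  [lands on river]
river: ρ → (-4,6,3)
river: ρ → (3,6,-4)
river: ρ → (-4,2,5)
river: ρ → (5,8,-1)
river: ρ → (-1,8,5)
ρ-cycle length = 6 (tail of 1 descent step not counted)

6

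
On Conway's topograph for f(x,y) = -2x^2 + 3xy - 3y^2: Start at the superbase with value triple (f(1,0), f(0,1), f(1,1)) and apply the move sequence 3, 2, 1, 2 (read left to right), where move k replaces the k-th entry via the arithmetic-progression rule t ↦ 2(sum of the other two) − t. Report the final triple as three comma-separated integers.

start (-2,-3,-2) = (f(1,0),f(0,1),f(1,1))
replace slot 3: 2·((-2)+(-3)) − (-2) = -8 → (-2,-3,-8)
replace slot 2: 2·((-2)+(-8)) − (-3) = -17 → (-2,-17,-8)
replace slot 1: 2·((-17)+(-8)) − (-2) = -48 → (-48,-17,-8)
replace slot 2: 2·((-48)+(-8)) − (-17) = -95 → (-48,-95,-8)

-48,-95,-8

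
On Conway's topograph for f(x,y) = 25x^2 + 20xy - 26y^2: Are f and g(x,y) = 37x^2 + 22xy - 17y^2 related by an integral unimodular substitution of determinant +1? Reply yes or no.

D₁ = 3000, D₂ = 3000
river cycle of f (length 16): (-26, 32, 19), (19, 44, -14), (-14, 40, 25), (25, 10, -29), (-29, 48, 6), (6, 48, -29), (-29, 10, 25), (25, 40, -14), (-14, 44, 19), (19, 32, -26), … (6 more)
river cycle of g (length 12): (-17, 46, 13), (13, 32, -38), (-38, 44, 7), (7, 54, -3), (-3, 54, 7), (7, 44, -38), (-38, 32, 13), (13, 46, -17), (-17, 22, 37), (37, 52, -2), … (2 more)
cycles differ ⇒ inequivalent

no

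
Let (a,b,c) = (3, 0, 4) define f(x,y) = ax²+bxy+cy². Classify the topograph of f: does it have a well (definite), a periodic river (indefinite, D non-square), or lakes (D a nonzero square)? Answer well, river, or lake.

D = b²−4ac = 0² − 4·3·4 = -48
D < 0 ⇒ definite ⇒ every region one sign ⇒ single well

well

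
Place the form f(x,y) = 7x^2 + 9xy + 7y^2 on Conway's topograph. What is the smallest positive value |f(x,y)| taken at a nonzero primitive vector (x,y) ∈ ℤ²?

translate: b→-5 (≡9 mod 14), so (7,9,7)→(7,-5,5)
flip: (7,-5,5)→(5,5,7)
reduced (well bottom): (5,5,7) with a≤c, −a<b≤a
well minimum = a = 5

5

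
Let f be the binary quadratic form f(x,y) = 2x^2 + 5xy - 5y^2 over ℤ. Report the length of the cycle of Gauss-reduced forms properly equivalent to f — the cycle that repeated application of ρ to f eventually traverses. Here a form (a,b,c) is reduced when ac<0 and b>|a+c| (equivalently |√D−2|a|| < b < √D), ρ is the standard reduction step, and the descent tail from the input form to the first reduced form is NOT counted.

D = 65, ⌊√D⌋ = 8
river: ρ → (-5,5,2)
river: ρ → (2,7,-2)
river: ρ → (-2,5,5)
river: ρ → (5,5,-2)
river: ρ → (-2,7,2)
river: ρ → (2,5,-5)
ρ-cycle length = 6 (tail of 0 descent steps not counted)

6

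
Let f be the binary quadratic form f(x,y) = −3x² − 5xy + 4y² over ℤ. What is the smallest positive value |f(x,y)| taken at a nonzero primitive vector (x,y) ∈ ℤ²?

descent: ρ → (4,5,-3)  [lands on river]
river: ρ → (-3,7,2)
river: ρ → (2,5,-6)
river: ρ → (-6,7,1)
river: ρ → (1,7,-6)
river: ρ → (-6,5,2)
river: ρ → (2,7,-3)
river: ρ → (-3,5,4)
river: ρ → (4,3,-4)
river: ρ → (-4,5,3)
river: ρ → (3,7,-2)
river: ρ → (-2,5,6)
river: ρ → (6,7,-1)
river: ρ → (-1,7,6)
river: ρ → (6,5,-2)
river: ρ → (-2,7,3)
river: ρ → (3,5,-4)
river: ρ → (-4,3,4)
closes: descent 1, river 18
min |a| on river = 1

1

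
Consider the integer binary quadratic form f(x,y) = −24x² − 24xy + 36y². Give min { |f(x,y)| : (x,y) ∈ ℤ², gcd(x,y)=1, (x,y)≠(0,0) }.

descent: ρ → (36,24,-24)  [lands on river]
river: ρ → (-24,24,36)
river: ρ → (36,48,-12)
river: ρ → (-12,48,36)
closes: descent 1, river 4
min |a| on river = 12

12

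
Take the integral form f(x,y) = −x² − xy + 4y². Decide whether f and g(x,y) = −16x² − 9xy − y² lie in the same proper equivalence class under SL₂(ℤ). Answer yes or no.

D₁ = 17, D₂ = 17
river cycle of f (length 6): (-1, 3, 2), (2, 1, -2), (-2, 3, 1), (1, 3, -2), (-2, 1, 2), (2, 3, -1)
river cycle of g (length 6): (-1, 3, 2), (2, 1, -2), (-2, 3, 1), (1, 3, -2), (-2, 1, 2), (2, 3, -1)
cycles coincide ⇒ equivalent

yes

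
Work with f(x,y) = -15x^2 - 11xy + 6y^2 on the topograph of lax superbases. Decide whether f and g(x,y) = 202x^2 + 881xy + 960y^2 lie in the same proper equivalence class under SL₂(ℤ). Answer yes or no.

D₁ = 481, D₂ = 481
river cycle of f (length 26): (6, 11, -15), (-15, 19, 2), (2, 21, -5), (-5, 19, 6), (6, 17, -8), (-8, 15, 8), (8, 17, -6), (-6, 19, 5), (5, 21, -2), (-2, 19, 15), … (16 more)
river cycle of g (length 26): (6, 11, -15), (-15, 19, 2), (2, 21, -5), (-5, 19, 6), (6, 17, -8), (-8, 15, 8), (8, 17, -6), (-6, 19, 5), (5, 21, -2), (-2, 19, 15), … (16 more)
cycles coincide ⇒ equivalent

yes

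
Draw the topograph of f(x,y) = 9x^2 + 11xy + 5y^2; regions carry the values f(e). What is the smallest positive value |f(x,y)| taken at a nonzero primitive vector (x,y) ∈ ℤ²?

translate: b→-7 (≡11 mod 18), so (9,11,5)→(9,-7,3)
flip: (9,-7,3)→(3,7,9)
translate: b→1 (≡7 mod 6), so (3,7,9)→(3,1,5)
reduced (well bottom): (3,1,5) with a≤c, −a<b≤a
well minimum = a = 3

3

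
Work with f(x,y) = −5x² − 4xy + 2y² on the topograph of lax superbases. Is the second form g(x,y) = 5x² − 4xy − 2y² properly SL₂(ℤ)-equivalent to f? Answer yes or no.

D₁ = 56, D₂ = 56
river cycle of f (length 4): (2, 4, -5), (-5, 6, 1), (1, 6, -5), (-5, 4, 2)
river cycle of g (length 4): (-2, 4, 5), (5, 6, -1), (-1, 6, 5), (5, 4, -2)
cycles differ ⇒ inequivalent

no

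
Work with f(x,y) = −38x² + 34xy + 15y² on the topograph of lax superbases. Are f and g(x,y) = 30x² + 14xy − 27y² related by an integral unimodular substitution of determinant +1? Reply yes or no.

D₁ = 3436, D₂ = 3436
river cycle of f (length 46): (15, 56, -5), (-5, 54, 26), (26, 50, -9), (-9, 58, 2), (2, 58, -9), (-9, 50, 26), (26, 54, -5), (-5, 56, 15), (15, 34, -38), (-38, 42, 11), … (36 more)
river cycle of g (length 46): (-27, 40, 17), (17, 28, -39), (-39, 50, 6), (6, 58, -3), (-3, 56, 25), (25, 44, -15), (-15, 46, 22), (22, 42, -19), (-19, 34, 30), (30, 26, -23), … (36 more)
cycles differ ⇒ inequivalent

no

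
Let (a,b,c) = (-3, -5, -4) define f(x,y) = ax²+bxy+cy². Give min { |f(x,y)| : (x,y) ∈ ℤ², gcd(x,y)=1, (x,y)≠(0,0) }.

translate: b→-1 (≡5 mod 6), so (3,5,4)→(3,-1,2)
flip: (3,-1,2)→(2,1,3)
reduced (well bottom): (2,1,3) with a≤c, −a<b≤a
well minimum |f| = |-2| = 2 (negative-definite)

2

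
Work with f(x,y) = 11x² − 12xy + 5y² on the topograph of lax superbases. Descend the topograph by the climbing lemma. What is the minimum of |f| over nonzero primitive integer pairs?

translate: b→10 (≡-12 mod 22), so (11,-12,5)→(11,10,4)
flip: (11,10,4)→(4,-10,11)
translate: b→-2 (≡-10 mod 8), so (4,-10,11)→(4,-2,5)
reduced (well bottom): (4,-2,5) with a≤c, −a<b≤a
well minimum = a = 4

4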